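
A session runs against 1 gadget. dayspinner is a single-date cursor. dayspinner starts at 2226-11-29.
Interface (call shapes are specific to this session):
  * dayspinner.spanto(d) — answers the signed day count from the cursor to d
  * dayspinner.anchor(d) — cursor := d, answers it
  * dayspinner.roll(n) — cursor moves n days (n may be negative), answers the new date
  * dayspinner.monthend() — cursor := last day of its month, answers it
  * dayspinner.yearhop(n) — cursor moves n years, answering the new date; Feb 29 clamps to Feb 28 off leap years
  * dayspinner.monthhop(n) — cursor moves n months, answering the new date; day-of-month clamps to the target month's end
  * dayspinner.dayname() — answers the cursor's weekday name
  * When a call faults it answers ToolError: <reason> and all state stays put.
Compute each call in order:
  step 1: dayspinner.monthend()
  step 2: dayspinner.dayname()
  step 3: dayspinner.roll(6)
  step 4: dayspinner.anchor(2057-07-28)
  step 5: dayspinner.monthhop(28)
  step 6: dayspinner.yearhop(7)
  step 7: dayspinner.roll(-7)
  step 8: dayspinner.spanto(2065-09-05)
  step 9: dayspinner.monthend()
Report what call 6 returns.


→ dayspinner.monthend()
← 2226-11-30
→ dayspinner.dayname()
← Thursday
→ dayspinner.roll(n: 6)
← 2226-12-06
→ dayspinner.anchor(d: 2057-07-28)
← 2057-07-28
→ dayspinner.monthhop(n: 28)
← 2059-11-28
→ dayspinner.yearhop(n: 7)
← 2066-11-28
→ dayspinner.roll(n: -7)
← 2066-11-21
→ dayspinner.spanto(d: 2065-09-05)
← -442
→ dayspinner.monthend()
← 2066-11-30

Answer: 2066-11-28


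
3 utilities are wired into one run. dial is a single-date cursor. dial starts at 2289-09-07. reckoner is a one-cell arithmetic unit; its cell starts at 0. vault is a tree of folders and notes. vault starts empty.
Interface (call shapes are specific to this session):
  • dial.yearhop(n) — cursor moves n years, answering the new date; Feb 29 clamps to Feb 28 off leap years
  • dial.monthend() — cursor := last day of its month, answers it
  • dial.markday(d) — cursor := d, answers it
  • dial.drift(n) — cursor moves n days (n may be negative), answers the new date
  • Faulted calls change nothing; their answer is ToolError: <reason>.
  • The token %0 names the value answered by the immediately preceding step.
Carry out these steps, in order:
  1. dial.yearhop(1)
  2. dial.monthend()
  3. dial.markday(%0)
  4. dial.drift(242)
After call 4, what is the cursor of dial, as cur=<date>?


Answer: cur=2291-05-30

Derivation:
CALL dial.yearhop[n='1']
RET  2290-09-07
CALL dial.monthend[]
RET  2290-09-30
CALL dial.markday[d='%0']
RET  2290-09-30
CALL dial.drift[n='242']
RET  2291-05-30


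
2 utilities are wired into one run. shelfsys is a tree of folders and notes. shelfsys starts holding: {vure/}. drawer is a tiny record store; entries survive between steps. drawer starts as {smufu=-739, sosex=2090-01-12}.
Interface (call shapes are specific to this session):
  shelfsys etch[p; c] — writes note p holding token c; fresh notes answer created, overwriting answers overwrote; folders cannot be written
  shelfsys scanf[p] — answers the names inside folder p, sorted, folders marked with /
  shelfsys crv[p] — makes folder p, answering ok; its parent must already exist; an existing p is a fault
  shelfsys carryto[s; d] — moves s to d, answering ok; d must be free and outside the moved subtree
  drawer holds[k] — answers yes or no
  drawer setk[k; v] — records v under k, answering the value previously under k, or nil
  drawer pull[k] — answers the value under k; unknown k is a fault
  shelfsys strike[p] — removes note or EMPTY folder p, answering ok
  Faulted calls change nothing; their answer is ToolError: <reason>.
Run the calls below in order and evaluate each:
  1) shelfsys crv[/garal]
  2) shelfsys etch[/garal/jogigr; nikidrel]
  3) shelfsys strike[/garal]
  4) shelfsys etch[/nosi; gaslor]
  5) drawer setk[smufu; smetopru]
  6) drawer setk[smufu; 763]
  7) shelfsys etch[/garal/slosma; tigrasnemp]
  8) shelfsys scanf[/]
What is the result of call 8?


Calling shelfsys crv on p=/garal, yielding ok.
I invoke shelfsys etch on p=/garal/jogigr, c=nikidrel, and see created.
Next I call shelfsys strike on p=/garal, and get ToolError: not empty.
I try shelfsys etch on p=/nosi, c=gaslor, yielding created.
Now I run drawer setk on k=smufu, v=smetopru: -739.
Next I call drawer setk on k=smufu, v=763, and observe smetopru.
I run shelfsys etch on p=/garal/slosma, c=tigrasnemp: created.
Now I run shelfsys scanf on p=/, and see [garal/, nosi, vure/].

Answer: [garal/, nosi, vure/]


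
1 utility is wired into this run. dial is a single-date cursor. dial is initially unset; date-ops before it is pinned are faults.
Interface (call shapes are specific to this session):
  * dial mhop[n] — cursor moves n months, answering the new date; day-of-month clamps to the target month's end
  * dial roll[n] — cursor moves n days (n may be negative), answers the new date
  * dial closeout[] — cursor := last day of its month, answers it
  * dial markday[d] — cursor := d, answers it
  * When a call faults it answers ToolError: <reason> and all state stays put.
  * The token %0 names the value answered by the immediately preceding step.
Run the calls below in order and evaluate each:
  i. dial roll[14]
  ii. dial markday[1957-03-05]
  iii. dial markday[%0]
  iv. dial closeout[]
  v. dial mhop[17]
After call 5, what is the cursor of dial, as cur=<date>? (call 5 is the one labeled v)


==> dial roll(n=14)
<== ToolError: no date set
==> dial markday(d=1957-03-05)
<== 1957-03-05
==> dial markday(d=%0)
<== 1957-03-05
==> dial closeout()
<== 1957-03-31
==> dial mhop(n=17)
<== 1958-08-31

Answer: cur=1958-08-31


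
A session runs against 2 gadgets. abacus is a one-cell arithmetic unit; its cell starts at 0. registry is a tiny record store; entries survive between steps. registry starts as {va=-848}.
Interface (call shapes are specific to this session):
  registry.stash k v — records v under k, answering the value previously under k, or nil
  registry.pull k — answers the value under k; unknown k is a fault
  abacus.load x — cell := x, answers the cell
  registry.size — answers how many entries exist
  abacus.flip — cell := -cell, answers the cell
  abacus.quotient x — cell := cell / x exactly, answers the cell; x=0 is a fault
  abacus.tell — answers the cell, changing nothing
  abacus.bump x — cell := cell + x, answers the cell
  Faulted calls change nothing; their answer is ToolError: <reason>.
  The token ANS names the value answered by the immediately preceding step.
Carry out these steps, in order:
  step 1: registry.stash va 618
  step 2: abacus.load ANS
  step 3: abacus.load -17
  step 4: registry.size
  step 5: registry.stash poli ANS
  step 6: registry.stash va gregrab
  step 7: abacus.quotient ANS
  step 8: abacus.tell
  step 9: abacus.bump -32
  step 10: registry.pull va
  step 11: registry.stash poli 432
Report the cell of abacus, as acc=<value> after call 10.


Answer: acc=-19793/618

Derivation:
# registry.stash(k='va', v='618') : -848
# abacus.load(x='ANS') : -848
# abacus.load(x='-17') : -17
# registry.size() : 1
# registry.stash(k='poli', v='ANS') : nil
# registry.stash(k='va', v='gregrab') : 618
# abacus.quotient(x='ANS') : -17/618
# abacus.tell() : -17/618
# abacus.bump(x='-32') : -19793/618
# registry.pull(k='va') : gregrab
# registry.stash(k='poli', v='432') : 1


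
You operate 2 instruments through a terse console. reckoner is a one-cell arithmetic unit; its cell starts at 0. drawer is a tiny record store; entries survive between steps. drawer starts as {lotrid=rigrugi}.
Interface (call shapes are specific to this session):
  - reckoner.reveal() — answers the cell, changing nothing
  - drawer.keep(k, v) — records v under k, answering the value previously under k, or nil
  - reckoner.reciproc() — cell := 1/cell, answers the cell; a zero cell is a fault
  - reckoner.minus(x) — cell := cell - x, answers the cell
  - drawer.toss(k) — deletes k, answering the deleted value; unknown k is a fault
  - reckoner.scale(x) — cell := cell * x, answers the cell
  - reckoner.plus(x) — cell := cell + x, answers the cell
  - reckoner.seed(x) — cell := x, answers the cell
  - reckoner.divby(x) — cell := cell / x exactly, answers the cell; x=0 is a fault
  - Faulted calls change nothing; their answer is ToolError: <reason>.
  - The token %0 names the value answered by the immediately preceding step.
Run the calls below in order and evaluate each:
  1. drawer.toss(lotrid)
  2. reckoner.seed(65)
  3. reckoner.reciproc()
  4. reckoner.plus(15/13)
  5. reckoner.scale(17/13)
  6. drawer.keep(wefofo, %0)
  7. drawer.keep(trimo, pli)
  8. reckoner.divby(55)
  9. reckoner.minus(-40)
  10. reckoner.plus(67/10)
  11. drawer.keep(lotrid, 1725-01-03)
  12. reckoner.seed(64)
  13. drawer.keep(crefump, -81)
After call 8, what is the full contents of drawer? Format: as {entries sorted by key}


;; 1. toss(k=lotrid) ~> rigrugi
;; 2. seed(x=65) ~> 65
;; 3. reciproc() ~> 1/65
;; 4. plus(x=15/13) ~> 76/65
;; 5. scale(x=17/13) ~> 1292/845
;; 6. keep(k=wefofo, v=%0) ~> nil
;; 7. keep(k=trimo, v=pli) ~> nil
;; 8. divby(x=55) ~> 1292/46475
;; 9. minus(x=-40) ~> 1860292/46475
;; 10. plus(x=67/10) ~> 4343349/92950
;; 11. keep(k=lotrid, v=1725-01-03) ~> nil
;; 12. seed(x=64) ~> 64
;; 13. keep(k=crefump, v=-81) ~> nil

Answer: {trimo=pli, wefofo=1292/845}


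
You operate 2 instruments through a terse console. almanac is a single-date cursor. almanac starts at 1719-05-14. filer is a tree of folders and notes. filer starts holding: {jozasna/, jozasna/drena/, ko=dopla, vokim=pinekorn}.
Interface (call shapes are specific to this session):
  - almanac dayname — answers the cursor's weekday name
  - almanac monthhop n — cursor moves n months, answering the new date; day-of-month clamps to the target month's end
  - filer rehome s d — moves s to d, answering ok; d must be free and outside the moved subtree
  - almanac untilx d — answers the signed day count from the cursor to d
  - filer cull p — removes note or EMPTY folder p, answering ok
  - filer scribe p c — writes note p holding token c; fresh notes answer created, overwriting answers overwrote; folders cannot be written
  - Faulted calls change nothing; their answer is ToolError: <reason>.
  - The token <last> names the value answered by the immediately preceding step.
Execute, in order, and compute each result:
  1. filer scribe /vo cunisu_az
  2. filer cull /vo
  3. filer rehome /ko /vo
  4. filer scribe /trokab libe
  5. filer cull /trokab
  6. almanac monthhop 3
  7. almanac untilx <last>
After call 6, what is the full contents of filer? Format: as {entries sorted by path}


Answer: {jozasna/, jozasna/drena/, vo=dopla, vokim=pinekorn}

Derivation:
% filer scribe /vo cunisu_az
= created
% filer cull /vo
= ok
% filer rehome /ko /vo
= ok
% filer scribe /trokab libe
= created
% filer cull /trokab
= ok
% almanac monthhop 3
= 1719-08-14
% almanac untilx <last>
= 0


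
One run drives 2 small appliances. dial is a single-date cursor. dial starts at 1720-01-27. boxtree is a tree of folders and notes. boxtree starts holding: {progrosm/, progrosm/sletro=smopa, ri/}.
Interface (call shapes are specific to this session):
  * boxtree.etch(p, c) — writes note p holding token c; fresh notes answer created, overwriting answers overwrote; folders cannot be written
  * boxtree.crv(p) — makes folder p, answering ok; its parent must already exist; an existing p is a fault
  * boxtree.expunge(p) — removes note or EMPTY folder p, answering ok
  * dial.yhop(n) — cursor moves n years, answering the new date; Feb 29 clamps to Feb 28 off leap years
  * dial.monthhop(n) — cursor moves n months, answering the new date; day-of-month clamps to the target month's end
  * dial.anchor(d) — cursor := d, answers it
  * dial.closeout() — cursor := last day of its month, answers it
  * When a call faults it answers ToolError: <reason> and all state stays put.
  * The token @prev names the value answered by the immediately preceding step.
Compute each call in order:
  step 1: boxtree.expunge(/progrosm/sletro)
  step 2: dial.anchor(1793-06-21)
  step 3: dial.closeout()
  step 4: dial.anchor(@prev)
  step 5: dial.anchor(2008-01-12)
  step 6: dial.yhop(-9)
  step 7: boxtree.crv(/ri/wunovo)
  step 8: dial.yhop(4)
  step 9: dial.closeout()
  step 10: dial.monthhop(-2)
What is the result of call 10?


Answer: 2002-11-30

Derivation:
-- expunge(p: /progrosm/sletro) ~> ok
-- anchor(d: 1793-06-21) ~> 1793-06-21
-- closeout() ~> 1793-06-30
-- anchor(d: @prev) ~> 1793-06-30
-- anchor(d: 2008-01-12) ~> 2008-01-12
-- yhop(n: -9) ~> 1999-01-12
-- crv(p: /ri/wunovo) ~> ok
-- yhop(n: 4) ~> 2003-01-12
-- closeout() ~> 2003-01-31
-- monthhop(n: -2) ~> 2002-11-30


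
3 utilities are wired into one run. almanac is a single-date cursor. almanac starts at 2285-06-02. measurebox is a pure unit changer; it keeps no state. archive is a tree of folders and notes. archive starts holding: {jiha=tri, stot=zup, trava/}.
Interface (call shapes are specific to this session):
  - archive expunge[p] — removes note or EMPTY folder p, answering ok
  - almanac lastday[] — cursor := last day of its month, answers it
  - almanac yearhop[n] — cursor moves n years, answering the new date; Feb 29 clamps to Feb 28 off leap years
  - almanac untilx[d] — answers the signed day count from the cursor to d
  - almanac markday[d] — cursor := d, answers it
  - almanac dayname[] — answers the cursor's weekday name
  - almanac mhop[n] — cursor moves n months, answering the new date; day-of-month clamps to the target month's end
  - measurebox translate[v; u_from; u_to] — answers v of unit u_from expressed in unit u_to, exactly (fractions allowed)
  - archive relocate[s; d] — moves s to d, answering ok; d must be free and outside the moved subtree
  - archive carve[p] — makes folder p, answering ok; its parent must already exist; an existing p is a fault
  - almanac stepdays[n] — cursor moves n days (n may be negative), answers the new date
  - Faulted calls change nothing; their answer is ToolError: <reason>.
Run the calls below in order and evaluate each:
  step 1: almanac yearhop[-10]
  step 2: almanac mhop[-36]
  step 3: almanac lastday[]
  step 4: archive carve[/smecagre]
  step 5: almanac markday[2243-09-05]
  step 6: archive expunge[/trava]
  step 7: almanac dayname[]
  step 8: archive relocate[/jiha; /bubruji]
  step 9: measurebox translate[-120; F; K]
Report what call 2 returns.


% almanac yearhop n: -10
:: 2275-06-02
% almanac mhop n: -36
:: 2272-06-02
% almanac lastday
:: 2272-06-30
% archive carve p: /smecagre
:: ok
% almanac markday d: 2243-09-05
:: 2243-09-05
% archive expunge p: /trava
:: ok
% almanac dayname
:: Tuesday
% archive relocate s: /jiha d: /bubruji
:: ok
% measurebox translate v: -120 u_from: F u_to: K
:: 33967/180

Answer: 2272-06-02


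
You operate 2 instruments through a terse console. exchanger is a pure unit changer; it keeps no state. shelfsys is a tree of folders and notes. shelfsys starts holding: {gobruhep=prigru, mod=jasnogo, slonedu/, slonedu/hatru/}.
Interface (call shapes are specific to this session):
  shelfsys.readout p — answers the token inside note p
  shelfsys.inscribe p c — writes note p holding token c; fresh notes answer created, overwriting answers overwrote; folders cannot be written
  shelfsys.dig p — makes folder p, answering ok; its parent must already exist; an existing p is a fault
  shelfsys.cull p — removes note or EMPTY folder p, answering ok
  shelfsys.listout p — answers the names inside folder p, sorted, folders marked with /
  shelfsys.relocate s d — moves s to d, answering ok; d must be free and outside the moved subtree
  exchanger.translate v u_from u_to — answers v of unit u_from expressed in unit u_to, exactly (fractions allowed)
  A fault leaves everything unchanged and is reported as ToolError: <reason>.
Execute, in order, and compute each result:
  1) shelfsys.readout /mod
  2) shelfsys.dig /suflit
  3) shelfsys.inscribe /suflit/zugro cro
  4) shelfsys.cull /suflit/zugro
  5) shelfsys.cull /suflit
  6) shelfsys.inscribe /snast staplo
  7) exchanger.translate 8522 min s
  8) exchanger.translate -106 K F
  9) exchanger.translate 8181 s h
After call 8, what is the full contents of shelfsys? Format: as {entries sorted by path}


Answer: {gobruhep=prigru, mod=jasnogo, slonedu/, slonedu/hatru/, snast=staplo}

Derivation:
CALL shelfsys.readout[p: /mod]
RET  jasnogo
CALL shelfsys.dig[p: /suflit]
RET  ok
CALL shelfsys.inscribe[p: /suflit/zugro; c: cro]
RET  created
CALL shelfsys.cull[p: /suflit/zugro]
RET  ok
CALL shelfsys.cull[p: /suflit]
RET  ok
CALL shelfsys.inscribe[p: /snast; c: staplo]
RET  created
CALL exchanger.translate[v: 8522; u_from: min; u_to: s]
RET  511320
CALL exchanger.translate[v: -106; u_from: K; u_to: F]
RET  -65047/100
CALL exchanger.translate[v: 8181; u_from: s; u_to: h]
RET  909/400


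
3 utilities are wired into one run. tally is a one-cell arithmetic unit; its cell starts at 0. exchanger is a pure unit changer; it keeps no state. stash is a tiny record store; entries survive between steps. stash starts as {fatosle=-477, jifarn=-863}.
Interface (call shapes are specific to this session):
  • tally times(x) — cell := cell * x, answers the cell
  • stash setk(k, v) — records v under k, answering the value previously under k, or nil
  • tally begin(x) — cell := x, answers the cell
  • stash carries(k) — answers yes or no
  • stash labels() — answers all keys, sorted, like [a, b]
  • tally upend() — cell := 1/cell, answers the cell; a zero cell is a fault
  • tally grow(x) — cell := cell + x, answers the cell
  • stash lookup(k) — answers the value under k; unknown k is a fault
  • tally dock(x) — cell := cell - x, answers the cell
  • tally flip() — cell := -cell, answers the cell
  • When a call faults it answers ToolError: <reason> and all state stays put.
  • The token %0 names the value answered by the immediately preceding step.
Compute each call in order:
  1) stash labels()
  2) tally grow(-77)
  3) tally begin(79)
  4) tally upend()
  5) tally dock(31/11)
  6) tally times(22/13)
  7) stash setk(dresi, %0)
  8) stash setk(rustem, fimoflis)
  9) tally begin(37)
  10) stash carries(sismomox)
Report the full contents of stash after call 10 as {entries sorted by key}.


Answer: {dresi=-4876/1027, fatosle=-477, jifarn=-863, rustem=fimoflis}

Derivation:
[in] stash labels
[out] [fatosle, jifarn]
[in] tally grow -77
[out] -77
[in] tally begin 79
[out] 79
[in] tally upend
[out] 1/79
[in] tally dock 31/11
[out] -2438/869
[in] tally times 22/13
[out] -4876/1027
[in] stash setk dresi %0
[out] nil
[in] stash setk rustem fimoflis
[out] nil
[in] tally begin 37
[out] 37
[in] stash carries sismomox
[out] no


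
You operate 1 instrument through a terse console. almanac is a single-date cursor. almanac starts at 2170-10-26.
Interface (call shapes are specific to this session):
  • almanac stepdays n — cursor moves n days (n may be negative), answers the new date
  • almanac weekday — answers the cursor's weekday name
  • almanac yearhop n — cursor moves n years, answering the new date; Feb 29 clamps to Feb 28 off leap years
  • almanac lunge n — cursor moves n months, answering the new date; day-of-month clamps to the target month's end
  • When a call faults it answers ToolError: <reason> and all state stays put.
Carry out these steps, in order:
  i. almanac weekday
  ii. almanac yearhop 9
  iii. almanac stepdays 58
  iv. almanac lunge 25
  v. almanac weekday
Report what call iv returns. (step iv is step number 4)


Answer: 2182-01-23

Derivation:
Then almanac weekday(), → Friday.
Invoking almanac yearhop passing 9, and observe 2179-10-26.
I try almanac stepdays passing 58, yielding 2179-12-23.
I try almanac lunge passing 25, and observe 2182-01-23.
I invoke almanac weekday, giving Wednesday.


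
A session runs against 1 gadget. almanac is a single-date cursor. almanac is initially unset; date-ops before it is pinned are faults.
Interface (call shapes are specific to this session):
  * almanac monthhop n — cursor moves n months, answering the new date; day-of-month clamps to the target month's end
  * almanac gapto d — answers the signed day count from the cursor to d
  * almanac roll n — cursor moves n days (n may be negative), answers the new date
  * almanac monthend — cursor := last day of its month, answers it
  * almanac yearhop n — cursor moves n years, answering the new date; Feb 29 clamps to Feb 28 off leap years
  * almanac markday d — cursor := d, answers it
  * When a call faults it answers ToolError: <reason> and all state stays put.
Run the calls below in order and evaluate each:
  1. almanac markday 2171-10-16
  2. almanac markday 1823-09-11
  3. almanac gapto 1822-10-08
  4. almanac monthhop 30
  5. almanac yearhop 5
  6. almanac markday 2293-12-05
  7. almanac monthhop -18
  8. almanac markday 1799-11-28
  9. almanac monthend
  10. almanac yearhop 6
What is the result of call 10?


Answer: 1805-11-30

Derivation:
→ almanac markday(d='2171-10-16')
← 2171-10-16
→ almanac markday(d='1823-09-11')
← 1823-09-11
→ almanac gapto(d='1822-10-08')
← -338
→ almanac monthhop(n='30')
← 1826-03-11
→ almanac yearhop(n='5')
← 1831-03-11
→ almanac markday(d='2293-12-05')
← 2293-12-05
→ almanac monthhop(n='-18')
← 2292-06-05
→ almanac markday(d='1799-11-28')
← 1799-11-28
→ almanac monthend()
← 1799-11-30
→ almanac yearhop(n='6')
← 1805-11-30


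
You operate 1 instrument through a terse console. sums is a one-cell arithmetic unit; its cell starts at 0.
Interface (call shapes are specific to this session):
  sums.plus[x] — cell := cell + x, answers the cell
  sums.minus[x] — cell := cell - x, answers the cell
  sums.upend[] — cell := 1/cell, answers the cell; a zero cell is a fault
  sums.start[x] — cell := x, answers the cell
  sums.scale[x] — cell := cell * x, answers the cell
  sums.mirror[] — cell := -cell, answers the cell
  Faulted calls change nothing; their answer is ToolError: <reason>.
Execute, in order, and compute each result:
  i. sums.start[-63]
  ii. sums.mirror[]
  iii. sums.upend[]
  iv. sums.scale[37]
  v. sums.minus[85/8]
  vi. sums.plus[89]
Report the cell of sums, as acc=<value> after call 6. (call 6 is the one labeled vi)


Answer: acc=39797/504

Derivation:
[in] sums.start x: -63
:: -63
[in] sums.mirror
:: 63
[in] sums.upend
:: 1/63
[in] sums.scale x: 37
:: 37/63
[in] sums.minus x: 85/8
:: -5059/504
[in] sums.plus x: 89
:: 39797/504


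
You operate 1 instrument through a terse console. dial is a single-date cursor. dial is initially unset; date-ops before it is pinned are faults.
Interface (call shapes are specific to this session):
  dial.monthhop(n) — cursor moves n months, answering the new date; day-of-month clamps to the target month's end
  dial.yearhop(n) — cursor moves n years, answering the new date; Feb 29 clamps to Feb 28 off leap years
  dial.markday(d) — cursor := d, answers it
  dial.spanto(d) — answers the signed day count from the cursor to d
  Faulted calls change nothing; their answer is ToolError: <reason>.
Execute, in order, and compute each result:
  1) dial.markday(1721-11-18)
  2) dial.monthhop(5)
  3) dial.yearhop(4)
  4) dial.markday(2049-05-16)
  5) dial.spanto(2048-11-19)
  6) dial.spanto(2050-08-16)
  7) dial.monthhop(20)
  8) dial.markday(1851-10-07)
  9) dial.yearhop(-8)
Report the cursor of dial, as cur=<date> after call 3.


Answer: cur=1726-04-18

Derivation:
-- dial.markday(d='1721-11-18') == 1721-11-18
-- dial.monthhop(n='5') == 1722-04-18
-- dial.yearhop(n='4') == 1726-04-18
-- dial.markday(d='2049-05-16') == 2049-05-16
-- dial.spanto(d='2048-11-19') == -178
-- dial.spanto(d='2050-08-16') == 457
-- dial.monthhop(n='20') == 2051-01-16
-- dial.markday(d='1851-10-07') == 1851-10-07
-- dial.yearhop(n='-8') == 1843-10-07


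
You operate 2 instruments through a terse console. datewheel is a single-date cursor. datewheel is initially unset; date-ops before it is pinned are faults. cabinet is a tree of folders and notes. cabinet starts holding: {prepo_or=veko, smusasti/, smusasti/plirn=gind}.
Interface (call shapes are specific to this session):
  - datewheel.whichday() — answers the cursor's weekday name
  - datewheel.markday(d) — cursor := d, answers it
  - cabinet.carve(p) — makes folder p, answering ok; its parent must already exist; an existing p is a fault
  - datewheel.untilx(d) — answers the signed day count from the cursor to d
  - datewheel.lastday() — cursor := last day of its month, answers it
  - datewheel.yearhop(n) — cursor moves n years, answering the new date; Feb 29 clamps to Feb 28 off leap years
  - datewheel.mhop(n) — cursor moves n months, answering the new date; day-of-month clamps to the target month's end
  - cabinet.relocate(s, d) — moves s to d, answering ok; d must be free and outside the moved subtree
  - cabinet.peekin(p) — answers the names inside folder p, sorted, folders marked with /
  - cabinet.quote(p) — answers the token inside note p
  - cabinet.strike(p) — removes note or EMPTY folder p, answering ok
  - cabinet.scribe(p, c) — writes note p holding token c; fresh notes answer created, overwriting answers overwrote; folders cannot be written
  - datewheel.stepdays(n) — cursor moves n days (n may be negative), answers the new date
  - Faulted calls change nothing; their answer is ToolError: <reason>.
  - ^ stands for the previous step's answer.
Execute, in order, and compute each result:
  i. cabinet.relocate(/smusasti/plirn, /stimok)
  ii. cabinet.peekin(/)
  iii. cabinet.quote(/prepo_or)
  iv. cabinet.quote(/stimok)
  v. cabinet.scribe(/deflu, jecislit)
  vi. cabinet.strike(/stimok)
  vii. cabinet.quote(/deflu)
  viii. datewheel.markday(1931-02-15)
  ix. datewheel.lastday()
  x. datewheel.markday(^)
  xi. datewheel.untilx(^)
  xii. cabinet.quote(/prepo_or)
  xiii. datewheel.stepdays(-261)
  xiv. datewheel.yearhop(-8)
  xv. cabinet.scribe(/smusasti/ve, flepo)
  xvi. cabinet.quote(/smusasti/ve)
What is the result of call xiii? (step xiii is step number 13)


I try cabinet.relocate with s→/smusasti/plirn, d→/stimok, — result: ok.
Calling cabinet.peekin with p→/, and see [prepo_or, smusasti/, stimok].
Next I call cabinet.quote with p→/prepo_or, giving veko.
Then cabinet.quote with p→/stimok, and get gind.
Invoking cabinet.scribe with p→/deflu, c→jecislit, and see created.
I try cabinet.strike with p→/stimok, and get ok.
I call cabinet.quote with p→/deflu, and get jecislit.
Invoking datewheel.markday with d→1931-02-15, giving 1931-02-15.
Now I run datewheel.lastday(), giving 1931-02-28.
Using datewheel.markday with d→^, and observe 1931-02-28.
Then datewheel.untilx with d→^, and see 0.
I try cabinet.quote with p→/prepo_or, which returns veko.
Calling datewheel.stepdays with n→-261, and observe 1930-06-12.
Invoking datewheel.yearhop with n→-8, which returns 1922-06-12.
I use cabinet.scribe with p→/smusasti/ve, c→flepo, giving created.
Now I run cabinet.quote with p→/smusasti/ve, which returns flepo.

Answer: 1930-06-12


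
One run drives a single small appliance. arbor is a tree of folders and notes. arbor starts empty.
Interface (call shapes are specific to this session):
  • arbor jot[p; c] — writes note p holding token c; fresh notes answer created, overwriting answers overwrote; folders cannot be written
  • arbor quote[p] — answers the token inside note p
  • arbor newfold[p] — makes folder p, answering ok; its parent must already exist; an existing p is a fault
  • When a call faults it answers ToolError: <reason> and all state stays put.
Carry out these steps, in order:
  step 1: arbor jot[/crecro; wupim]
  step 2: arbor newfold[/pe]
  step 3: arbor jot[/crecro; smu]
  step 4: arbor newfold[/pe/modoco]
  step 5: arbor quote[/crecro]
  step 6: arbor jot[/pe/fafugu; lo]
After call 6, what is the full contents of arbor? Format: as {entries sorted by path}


Answer: {crecro=smu, pe/, pe/fafugu=lo, pe/modoco/}

Derivation:
→ arbor jot(p→/crecro, c→wupim)
← created
→ arbor newfold(p→/pe)
← ok
→ arbor jot(p→/crecro, c→smu)
← overwrote
→ arbor newfold(p→/pe/modoco)
← ok
→ arbor quote(p→/crecro)
← smu
→ arbor jot(p→/pe/fafugu, c→lo)
← created


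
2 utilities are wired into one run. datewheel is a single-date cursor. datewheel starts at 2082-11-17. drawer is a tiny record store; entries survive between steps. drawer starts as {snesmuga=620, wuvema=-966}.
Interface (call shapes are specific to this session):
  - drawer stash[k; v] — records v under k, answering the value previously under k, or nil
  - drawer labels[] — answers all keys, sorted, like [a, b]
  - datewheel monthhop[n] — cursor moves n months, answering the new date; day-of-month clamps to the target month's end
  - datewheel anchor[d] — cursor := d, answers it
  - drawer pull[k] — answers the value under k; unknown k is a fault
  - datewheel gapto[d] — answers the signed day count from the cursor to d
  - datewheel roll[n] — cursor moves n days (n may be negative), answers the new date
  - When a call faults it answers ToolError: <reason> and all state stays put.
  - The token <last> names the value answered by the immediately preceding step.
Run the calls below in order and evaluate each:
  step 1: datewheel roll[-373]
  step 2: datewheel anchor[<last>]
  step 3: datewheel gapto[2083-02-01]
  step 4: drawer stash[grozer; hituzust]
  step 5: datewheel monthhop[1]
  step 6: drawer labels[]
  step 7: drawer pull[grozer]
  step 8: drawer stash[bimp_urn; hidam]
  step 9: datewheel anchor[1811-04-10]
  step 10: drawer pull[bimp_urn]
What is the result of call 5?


Answer: 2081-12-09

Derivation:
~$ datewheel roll n='-373'
[out] 2081-11-09
~$ datewheel anchor d='<last>'
[out] 2081-11-09
~$ datewheel gapto d='2083-02-01'
[out] 449
~$ drawer stash k='grozer' v='hituzust'
[out] nil
~$ datewheel monthhop n='1'
[out] 2081-12-09
~$ drawer labels
[out] [grozer, snesmuga, wuvema]
~$ drawer pull k='grozer'
[out] hituzust
~$ drawer stash k='bimp_urn' v='hidam'
[out] nil
~$ datewheel anchor d='1811-04-10'
[out] 1811-04-10
~$ drawer pull k='bimp_urn'
[out] hidam


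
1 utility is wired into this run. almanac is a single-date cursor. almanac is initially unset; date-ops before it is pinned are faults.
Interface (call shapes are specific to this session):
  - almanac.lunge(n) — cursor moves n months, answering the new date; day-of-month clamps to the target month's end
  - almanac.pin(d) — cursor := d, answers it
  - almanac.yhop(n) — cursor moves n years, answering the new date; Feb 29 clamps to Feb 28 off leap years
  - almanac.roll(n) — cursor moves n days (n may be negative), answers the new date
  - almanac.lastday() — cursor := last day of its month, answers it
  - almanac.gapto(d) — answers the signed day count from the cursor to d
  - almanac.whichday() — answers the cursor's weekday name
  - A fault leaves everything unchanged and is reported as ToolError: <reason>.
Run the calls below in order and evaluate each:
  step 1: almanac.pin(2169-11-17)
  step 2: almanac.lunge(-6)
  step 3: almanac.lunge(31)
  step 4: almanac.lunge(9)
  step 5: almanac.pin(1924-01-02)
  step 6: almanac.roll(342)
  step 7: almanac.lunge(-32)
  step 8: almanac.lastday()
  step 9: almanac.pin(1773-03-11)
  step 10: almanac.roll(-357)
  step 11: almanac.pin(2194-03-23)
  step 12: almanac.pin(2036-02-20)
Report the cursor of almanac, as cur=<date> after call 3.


I try almanac.pin(d=2169-11-17), — result: 2169-11-17.
Using almanac.lunge(n=-6), and get 2169-05-17.
I try almanac.lunge(n=31), which returns 2171-12-17.
Next I call almanac.lunge(n=9), yielding 2172-09-17.
Calling almanac.pin(d=1924-01-02), and get 1924-01-02.
Then almanac.roll(n=342), yielding 1924-12-09.
Using almanac.lunge(n=-32): 1922-04-09.
I run almanac.lastday, — result: 1922-04-30.
Using almanac.pin(d=1773-03-11), and see 1773-03-11.
Using almanac.roll(n=-357), — result: 1772-03-19.
Calling almanac.pin(d=2194-03-23), and see 2194-03-23.
Now I run almanac.pin(d=2036-02-20), → 2036-02-20.

Answer: cur=2171-12-17


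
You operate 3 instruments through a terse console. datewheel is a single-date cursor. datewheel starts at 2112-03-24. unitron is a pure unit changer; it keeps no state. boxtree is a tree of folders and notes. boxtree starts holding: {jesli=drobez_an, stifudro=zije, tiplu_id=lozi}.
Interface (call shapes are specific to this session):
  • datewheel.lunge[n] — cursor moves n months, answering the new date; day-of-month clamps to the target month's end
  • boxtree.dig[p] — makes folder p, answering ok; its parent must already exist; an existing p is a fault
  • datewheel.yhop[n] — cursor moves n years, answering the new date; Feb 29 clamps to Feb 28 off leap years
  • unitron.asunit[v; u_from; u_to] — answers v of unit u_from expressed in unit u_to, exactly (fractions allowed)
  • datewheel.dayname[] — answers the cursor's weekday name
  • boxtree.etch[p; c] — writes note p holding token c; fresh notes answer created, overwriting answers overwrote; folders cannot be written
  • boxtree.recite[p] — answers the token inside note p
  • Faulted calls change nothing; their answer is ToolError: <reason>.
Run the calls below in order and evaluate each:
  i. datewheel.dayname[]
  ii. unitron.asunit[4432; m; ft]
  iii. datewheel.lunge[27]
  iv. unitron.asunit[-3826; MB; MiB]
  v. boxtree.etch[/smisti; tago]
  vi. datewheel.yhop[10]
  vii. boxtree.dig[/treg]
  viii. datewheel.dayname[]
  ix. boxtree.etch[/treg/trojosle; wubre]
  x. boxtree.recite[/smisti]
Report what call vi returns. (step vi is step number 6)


Answer: 2124-06-24

Derivation:
$ dayname
= Thursday
$ asunit v='4432' u_from='m' u_to='ft'
= 5540000/381
$ lunge n='27'
= 2114-06-24
$ asunit v='-3826' u_from='MB' u_to='MiB'
= -29890625/8192
$ etch p='/smisti' c='tago'
= created
$ yhop n='10'
= 2124-06-24
$ dig p='/treg'
= ok
$ dayname
= Saturday
$ etch p='/treg/trojosle' c='wubre'
= created
$ recite p='/smisti'
= tago


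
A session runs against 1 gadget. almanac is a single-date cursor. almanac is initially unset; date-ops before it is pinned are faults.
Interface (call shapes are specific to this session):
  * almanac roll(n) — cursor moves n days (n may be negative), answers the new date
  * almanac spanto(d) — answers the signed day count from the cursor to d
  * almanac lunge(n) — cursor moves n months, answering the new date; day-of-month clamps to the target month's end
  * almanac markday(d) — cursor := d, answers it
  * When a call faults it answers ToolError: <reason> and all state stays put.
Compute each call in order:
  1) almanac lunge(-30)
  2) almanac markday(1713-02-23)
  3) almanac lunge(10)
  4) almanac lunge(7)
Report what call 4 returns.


>>> almanac lunge -30
:: ToolError: no date set
>>> almanac markday 1713-02-23
:: 1713-02-23
>>> almanac lunge 10
:: 1713-12-23
>>> almanac lunge 7
:: 1714-07-23

Answer: 1714-07-23


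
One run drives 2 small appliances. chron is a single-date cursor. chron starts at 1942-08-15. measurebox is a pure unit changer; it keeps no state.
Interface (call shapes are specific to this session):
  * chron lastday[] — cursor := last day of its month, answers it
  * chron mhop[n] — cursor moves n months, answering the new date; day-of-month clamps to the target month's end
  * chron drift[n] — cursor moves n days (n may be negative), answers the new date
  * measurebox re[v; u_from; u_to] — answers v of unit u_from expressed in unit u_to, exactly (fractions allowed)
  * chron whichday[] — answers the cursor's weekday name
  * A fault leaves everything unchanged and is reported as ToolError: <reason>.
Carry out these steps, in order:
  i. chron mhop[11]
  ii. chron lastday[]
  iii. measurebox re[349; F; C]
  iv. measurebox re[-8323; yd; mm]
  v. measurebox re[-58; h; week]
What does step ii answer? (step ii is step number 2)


Answer: 1943-07-31

Derivation:
$ chron mhop n→11
= 1943-07-15
$ chron lastday
= 1943-07-31
$ measurebox re v→349 u_from→F u_to→C
= 1585/9
$ measurebox re v→-8323 u_from→yd u_to→mm
= -38052756/5
$ measurebox re v→-58 u_from→h u_to→week
= -29/84


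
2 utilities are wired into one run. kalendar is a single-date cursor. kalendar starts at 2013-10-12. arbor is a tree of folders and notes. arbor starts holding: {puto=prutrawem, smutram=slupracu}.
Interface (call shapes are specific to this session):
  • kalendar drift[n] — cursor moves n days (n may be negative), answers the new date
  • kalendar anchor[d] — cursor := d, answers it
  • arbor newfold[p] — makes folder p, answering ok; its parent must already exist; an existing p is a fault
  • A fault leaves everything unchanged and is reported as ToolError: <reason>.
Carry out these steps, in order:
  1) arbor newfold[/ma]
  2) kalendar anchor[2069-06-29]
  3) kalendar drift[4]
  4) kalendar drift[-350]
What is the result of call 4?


Answer: 2068-07-18

Derivation:
Using arbor newfold(/ma), giving ok.
I invoke kalendar anchor(2069-06-29), and see 2069-06-29.
I invoke kalendar drift(4), and get 2069-07-03.
I use kalendar drift(-350), — result: 2068-07-18.


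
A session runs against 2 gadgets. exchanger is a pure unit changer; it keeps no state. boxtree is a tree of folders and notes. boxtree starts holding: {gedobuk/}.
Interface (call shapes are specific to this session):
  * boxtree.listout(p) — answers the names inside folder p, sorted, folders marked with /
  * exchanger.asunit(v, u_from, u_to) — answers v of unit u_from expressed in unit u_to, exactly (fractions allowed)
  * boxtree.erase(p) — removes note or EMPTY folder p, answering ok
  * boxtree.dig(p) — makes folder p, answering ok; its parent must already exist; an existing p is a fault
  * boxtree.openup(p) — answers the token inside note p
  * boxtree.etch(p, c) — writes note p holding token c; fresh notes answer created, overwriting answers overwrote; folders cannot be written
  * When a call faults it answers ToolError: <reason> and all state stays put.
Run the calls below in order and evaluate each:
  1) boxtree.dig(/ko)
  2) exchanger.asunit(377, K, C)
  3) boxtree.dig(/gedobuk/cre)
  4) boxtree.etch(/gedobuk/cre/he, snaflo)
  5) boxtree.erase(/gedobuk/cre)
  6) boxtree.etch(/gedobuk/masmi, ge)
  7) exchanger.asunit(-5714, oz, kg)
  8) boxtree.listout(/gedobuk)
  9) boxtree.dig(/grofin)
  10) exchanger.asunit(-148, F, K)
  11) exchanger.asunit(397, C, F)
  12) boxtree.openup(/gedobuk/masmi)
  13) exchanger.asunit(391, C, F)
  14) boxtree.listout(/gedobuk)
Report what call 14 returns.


Then boxtree.dig using p: /ko, yielding ok.
I run exchanger.asunit using v: 377, u_from: K, u_to: C, which returns 2077/20.
Now I run boxtree.dig using p: /gedobuk/cre, and see ok.
I use boxtree.etch using p: /gedobuk/cre/he, c: snaflo, giving created.
I call boxtree.erase using p: /gedobuk/cre, — result: ToolError: not empty.
Invoking boxtree.etch using p: /gedobuk/masmi, c: ge, — result: created.
Calling exchanger.asunit using v: -5714, u_from: oz, u_to: kg, and observe -129591340109/800000000.
Invoking boxtree.listout using p: /gedobuk, and get [cre/, masmi].
I try boxtree.dig using p: /grofin: ok.
Then exchanger.asunit using v: -148, u_from: F, u_to: K, → 3463/20.
Next I call exchanger.asunit using v: 397, u_from: C, u_to: F, and observe 3733/5.
Invoking boxtree.openup using p: /gedobuk/masmi, and observe ge.
I run exchanger.asunit using v: 391, u_from: C, u_to: F, — result: 3679/5.
Now I run boxtree.listout using p: /gedobuk: [cre/, masmi].

Answer: [cre/, masmi]


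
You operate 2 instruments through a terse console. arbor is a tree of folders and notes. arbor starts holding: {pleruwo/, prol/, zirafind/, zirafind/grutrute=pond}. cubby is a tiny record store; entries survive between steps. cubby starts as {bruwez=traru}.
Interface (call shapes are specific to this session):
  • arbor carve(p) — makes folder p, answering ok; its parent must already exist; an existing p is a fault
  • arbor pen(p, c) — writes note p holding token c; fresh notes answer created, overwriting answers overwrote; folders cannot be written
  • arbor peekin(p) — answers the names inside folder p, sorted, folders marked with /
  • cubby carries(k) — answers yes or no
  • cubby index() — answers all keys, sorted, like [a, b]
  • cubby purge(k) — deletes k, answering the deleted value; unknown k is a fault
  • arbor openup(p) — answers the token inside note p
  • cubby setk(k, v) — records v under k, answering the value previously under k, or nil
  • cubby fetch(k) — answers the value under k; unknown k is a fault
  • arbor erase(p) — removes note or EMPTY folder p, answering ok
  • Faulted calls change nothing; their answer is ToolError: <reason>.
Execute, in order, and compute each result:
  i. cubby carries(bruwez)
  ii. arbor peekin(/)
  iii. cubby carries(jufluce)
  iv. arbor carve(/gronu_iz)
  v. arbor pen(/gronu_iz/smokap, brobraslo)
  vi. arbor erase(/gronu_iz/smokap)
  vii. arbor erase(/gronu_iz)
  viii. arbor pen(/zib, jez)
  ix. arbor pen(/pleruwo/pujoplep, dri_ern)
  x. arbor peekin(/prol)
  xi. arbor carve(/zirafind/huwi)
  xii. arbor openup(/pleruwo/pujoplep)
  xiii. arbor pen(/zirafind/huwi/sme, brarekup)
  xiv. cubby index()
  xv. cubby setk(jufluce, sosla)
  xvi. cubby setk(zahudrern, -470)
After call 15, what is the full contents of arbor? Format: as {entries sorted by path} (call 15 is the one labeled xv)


Answer: {pleruwo/, pleruwo/pujoplep=dri_ern, prol/, zib=jez, zirafind/, zirafind/grutrute=pond, zirafind/huwi/, zirafind/huwi/sme=brarekup}

Derivation:
CALL cubby carries[k='bruwez']
RET  yes
CALL arbor peekin[p='/']
RET  [pleruwo/, prol/, zirafind/]
CALL cubby carries[k='jufluce']
RET  no
CALL arbor carve[p='/gronu_iz']
RET  ok
CALL arbor pen[p='/gronu_iz/smokap'; c='brobraslo']
RET  created
CALL arbor erase[p='/gronu_iz/smokap']
RET  ok
CALL arbor erase[p='/gronu_iz']
RET  ok
CALL arbor pen[p='/zib'; c='jez']
RET  created
CALL arbor pen[p='/pleruwo/pujoplep'; c='dri_ern']
RET  created
CALL arbor peekin[p='/prol']
RET  []
CALL arbor carve[p='/zirafind/huwi']
RET  ok
CALL arbor openup[p='/pleruwo/pujoplep']
RET  dri_ern
CALL arbor pen[p='/zirafind/huwi/sme'; c='brarekup']
RET  created
CALL cubby index[]
RET  [bruwez]
CALL cubby setk[k='jufluce'; v='sosla']
RET  nil
CALL cubby setk[k='zahudrern'; v='-470']
RET  nil
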